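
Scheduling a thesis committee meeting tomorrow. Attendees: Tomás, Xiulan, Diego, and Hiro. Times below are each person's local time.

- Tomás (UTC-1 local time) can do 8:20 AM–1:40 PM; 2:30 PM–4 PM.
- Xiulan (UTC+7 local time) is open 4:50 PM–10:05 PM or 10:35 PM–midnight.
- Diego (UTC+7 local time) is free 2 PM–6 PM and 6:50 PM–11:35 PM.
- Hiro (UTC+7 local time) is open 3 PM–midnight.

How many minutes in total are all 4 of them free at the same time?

Tomás in UTC: 09:20-14:40, 15:30-17:00 (add 1h to convert from UTC-1).
Xiulan in UTC: 09:50-15:05, 15:35-17:00 (subtract 7h to convert from UTC+7).
Diego in UTC: 07:00-11:00, 11:50-16:35 (subtract 7h to convert from UTC+7).
Hiro in UTC: 08:00-17:00 (subtract 7h to convert from UTC+7).
Tomás ∩ Xiulan: 09:50-14:40, 15:35-17:00.
Tomás ∩ Xiulan ∩ Diego: 09:50-11:00, 11:50-14:40, 15:35-16:35.
Tomás ∩ Xiulan ∩ Diego ∩ Hiro: 09:50-11:00, 11:50-14:40, 15:35-16:35.
So the common availability across everyone is 09:50-11:00, 11:50-14:40, 15:35-16:35.
Summing the common windows: 70 + 170 + 60 = 300 minutes.

300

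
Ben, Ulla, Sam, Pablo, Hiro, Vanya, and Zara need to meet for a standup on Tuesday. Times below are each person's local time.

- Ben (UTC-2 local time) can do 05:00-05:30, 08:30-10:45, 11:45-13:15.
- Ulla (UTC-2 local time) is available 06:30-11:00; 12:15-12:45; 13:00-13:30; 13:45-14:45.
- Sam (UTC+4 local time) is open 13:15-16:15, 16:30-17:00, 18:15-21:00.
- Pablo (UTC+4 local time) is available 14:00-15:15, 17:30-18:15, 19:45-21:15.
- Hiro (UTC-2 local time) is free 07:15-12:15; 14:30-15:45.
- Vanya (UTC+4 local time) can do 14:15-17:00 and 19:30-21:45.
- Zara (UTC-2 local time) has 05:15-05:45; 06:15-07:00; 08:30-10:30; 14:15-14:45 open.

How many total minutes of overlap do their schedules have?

Ben in UTC: 07:00-07:30, 10:30-12:45, 13:45-15:15 (add 2h to convert from UTC-2).
Ulla in UTC: 08:30-13:00, 14:15-14:45, 15:00-15:30, 15:45-16:45 (add 2h to convert from UTC-2).
Sam in UTC: 09:15-12:15, 12:30-13:00, 14:15-17:00 (subtract 4h to convert from UTC+4).
Pablo in UTC: 10:00-11:15, 13:30-14:15, 15:45-17:15 (subtract 4h to convert from UTC+4).
Hiro in UTC: 09:15-14:15, 16:30-17:45 (add 2h to convert from UTC-2).
Vanya in UTC: 10:15-13:00, 15:30-17:45 (subtract 4h to convert from UTC+4).
Zara in UTC: 07:15-07:45, 08:15-09:00, 10:30-12:30, 16:15-16:45 (add 2h to convert from UTC-2).
Ben ∩ Ulla: 10:30-12:45, 14:15-14:45, 15:00-15:15.
Ben ∩ Ulla ∩ Sam: 10:30-12:15, 12:30-12:45, 14:15-14:45, 15:00-15:15.
Ben ∩ Ulla ∩ Sam ∩ Pablo: 10:30-11:15.
Ben ∩ Ulla ∩ Sam ∩ Pablo ∩ Hiro: 10:30-11:15.
Ben ∩ Ulla ∩ Sam ∩ Pablo ∩ Hiro ∩ Vanya: 10:30-11:15.
Ben ∩ Ulla ∩ Sam ∩ Pablo ∩ Hiro ∩ Vanya ∩ Zara: 10:30-11:15.
That's a single block of 45 minutes.

45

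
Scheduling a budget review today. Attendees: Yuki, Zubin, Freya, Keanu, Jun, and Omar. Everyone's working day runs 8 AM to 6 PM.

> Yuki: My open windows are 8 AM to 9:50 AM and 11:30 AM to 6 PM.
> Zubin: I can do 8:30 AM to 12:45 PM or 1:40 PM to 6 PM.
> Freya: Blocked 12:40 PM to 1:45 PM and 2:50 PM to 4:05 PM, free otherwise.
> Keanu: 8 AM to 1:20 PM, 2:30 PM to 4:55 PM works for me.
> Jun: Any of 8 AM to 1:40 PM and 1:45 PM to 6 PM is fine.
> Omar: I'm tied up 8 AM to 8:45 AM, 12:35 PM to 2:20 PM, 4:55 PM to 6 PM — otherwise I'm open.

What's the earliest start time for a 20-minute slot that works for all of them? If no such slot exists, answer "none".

Yuki free: 08:00-09:50, 11:30-18:00.
Zubin free: 08:30-12:45, 13:40-18:00.
Freya free: 08:00-12:40, 13:45-14:50, 16:05-18:00 (invert busy blocks within the working day).
Keanu free: 08:00-13:20, 14:30-16:55.
Jun free: 08:00-13:40, 13:45-18:00.
Omar free: 08:45-12:35, 14:20-16:55 (invert busy blocks within the working day).
Yuki ∩ Zubin: 08:30-09:50, 11:30-12:45, 13:40-18:00.
Yuki ∩ Zubin ∩ Freya: 08:30-09:50, 11:30-12:40, 13:45-14:50, 16:05-18:00.
Yuki ∩ Zubin ∩ Freya ∩ Keanu: 08:30-09:50, 11:30-12:40, 14:30-14:50, 16:05-16:55.
Yuki ∩ Zubin ∩ Freya ∩ Keanu ∩ Jun: 08:30-09:50, 11:30-12:40, 14:30-14:50, 16:05-16:55.
Yuki ∩ Zubin ∩ Freya ∩ Keanu ∩ Jun ∩ Omar: 08:45-09:50, 11:30-12:35, 14:30-14:50, 16:05-16:55.
The first common window of at least 20 minutes is 08:45-09:50, so the earliest start is 08:45.

08:45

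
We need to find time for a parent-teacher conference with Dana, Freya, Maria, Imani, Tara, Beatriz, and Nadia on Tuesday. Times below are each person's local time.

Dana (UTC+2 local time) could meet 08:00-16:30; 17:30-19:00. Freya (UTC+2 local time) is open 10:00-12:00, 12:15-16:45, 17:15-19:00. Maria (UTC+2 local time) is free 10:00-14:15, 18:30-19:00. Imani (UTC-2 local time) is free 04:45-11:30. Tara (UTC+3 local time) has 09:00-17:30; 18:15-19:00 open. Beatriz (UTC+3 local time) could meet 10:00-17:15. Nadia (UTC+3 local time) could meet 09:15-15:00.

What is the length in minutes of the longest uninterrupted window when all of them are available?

Dana in UTC: 06:00-14:30, 15:30-17:00 (subtract 2h to convert from UTC+2).
Freya in UTC: 08:00-10:00, 10:15-14:45, 15:15-17:00 (subtract 2h to convert from UTC+2).
Maria in UTC: 08:00-12:15, 16:30-17:00 (subtract 2h to convert from UTC+2).
Imani in UTC: 06:45-13:30 (add 2h to convert from UTC-2).
Tara in UTC: 06:00-14:30, 15:15-16:00 (subtract 3h to convert from UTC+3).
Beatriz in UTC: 07:00-14:15 (subtract 3h to convert from UTC+3).
Nadia in UTC: 06:15-12:00 (subtract 3h to convert from UTC+3).
Dana ∩ Freya: 08:00-10:00, 10:15-14:30, 15:30-17:00.
Dana ∩ Freya ∩ Maria: 08:00-10:00, 10:15-12:15, 16:30-17:00.
Dana ∩ Freya ∩ Maria ∩ Imani: 08:00-10:00, 10:15-12:15.
Dana ∩ Freya ∩ Maria ∩ Imani ∩ Tara: 08:00-10:00, 10:15-12:15.
Dana ∩ Freya ∩ Maria ∩ Imani ∩ Tara ∩ Beatriz: 08:00-10:00, 10:15-12:15.
Dana ∩ Freya ∩ Maria ∩ Imani ∩ Tara ∩ Beatriz ∩ Nadia: 08:00-10:00, 10:15-12:00.
Those are the intersection windows.
The longest is 08:00-10:00 at 120 minutes.

120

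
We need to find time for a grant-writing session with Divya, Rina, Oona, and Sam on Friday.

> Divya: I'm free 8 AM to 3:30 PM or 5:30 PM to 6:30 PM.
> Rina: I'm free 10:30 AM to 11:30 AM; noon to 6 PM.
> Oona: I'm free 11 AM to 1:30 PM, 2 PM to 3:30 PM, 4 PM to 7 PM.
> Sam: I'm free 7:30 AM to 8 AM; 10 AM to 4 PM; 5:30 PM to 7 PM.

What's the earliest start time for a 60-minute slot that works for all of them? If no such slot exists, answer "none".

12:00

Divya ∩ Rina: 10:30-11:30, 12:00-15:30, 17:30-18:00.
Divya ∩ Rina ∩ Oona: 11:00-11:30, 12:00-13:30, 14:00-15:30, 17:30-18:00.
Divya ∩ Rina ∩ Oona ∩ Sam: 11:00-11:30, 12:00-13:30, 14:00-15:30, 17:30-18:00.
The first common window of at least 60 minutes is 12:00-13:30, so the earliest start is 12:00.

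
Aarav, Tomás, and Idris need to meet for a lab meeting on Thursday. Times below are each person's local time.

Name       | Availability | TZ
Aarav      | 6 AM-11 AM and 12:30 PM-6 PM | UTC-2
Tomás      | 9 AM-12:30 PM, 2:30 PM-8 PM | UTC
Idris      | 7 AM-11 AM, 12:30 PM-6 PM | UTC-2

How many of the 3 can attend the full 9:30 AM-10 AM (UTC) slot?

3

Aarav in UTC: 08:00-13:00, 14:30-20:00 (add 2h to convert from UTC-2).
Tomás in UTC: 09:00-12:30, 14:30-20:00.
Idris in UTC: 09:00-13:00, 14:30-20:00 (add 2h to convert from UTC-2).
Aarav, Tomás, and Idris can make the full 09:30-10:00 slot — that's 3.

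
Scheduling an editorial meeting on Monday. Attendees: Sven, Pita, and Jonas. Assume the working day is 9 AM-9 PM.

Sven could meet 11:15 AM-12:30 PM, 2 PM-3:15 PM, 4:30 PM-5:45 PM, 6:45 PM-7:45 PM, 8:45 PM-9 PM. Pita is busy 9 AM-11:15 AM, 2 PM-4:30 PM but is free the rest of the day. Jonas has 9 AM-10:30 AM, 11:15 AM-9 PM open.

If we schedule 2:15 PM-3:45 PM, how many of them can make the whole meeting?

1

Sven free: 11:15-12:30, 14:00-15:15, 16:30-17:45, 18:45-19:45, 20:45-21:00.
Pita free: 11:15-14:00, 16:30-21:00 (invert busy blocks within the working day).
Jonas free: 09:00-10:30, 11:15-21:00.
Jonas can make the full 14:15-15:45 slot — that's 1.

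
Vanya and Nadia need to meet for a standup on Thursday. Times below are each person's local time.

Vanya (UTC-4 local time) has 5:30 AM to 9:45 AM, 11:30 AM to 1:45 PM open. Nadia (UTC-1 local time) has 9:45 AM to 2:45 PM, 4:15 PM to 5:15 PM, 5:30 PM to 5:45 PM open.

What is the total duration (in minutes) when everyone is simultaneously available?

Vanya in UTC: 09:30-13:45, 15:30-17:45 (add 4h to convert from UTC-4).
Nadia in UTC: 10:45-15:45, 17:15-18:15, 18:30-18:45 (add 1h to convert from UTC-1).
Vanya ∩ Nadia: 10:45-13:45, 15:30-15:45, 17:15-17:45.
Summing the common windows: 180 + 15 + 30 = 225 minutes.

225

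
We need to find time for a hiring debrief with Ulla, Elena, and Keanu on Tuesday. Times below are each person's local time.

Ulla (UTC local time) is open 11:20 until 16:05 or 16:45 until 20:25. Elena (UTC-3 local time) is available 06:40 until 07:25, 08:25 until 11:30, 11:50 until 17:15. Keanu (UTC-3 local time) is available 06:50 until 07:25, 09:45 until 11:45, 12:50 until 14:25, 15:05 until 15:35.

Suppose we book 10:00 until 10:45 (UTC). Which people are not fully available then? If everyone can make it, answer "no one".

Elena, Keanu, Ulla

Ulla in UTC: 11:20-16:05, 16:45-20:25.
Elena in UTC: 09:40-10:25, 11:25-14:30, 14:50-20:15 (add 3h to convert from UTC-3).
Keanu in UTC: 09:50-10:25, 12:45-14:45, 15:50-17:25, 18:05-18:35 (add 3h to convert from UTC-3).
Ulla: not fully free for 10:00-10:45. Elena: not fully free for 10:00-10:45. Keanu: not fully free for 10:00-10:45.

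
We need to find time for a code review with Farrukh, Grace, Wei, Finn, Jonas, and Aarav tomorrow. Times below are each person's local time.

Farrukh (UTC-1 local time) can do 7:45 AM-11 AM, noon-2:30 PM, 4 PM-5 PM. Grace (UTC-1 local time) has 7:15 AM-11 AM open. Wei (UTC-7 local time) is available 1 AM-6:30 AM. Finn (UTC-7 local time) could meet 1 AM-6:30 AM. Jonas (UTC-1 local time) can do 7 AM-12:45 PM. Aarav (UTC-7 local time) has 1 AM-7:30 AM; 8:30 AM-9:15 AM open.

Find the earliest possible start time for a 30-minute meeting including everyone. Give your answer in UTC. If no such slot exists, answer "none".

08:45

Farrukh in UTC: 08:45-12:00, 13:00-15:30, 17:00-18:00 (add 1h to convert from UTC-1).
Grace in UTC: 08:15-12:00 (add 1h to convert from UTC-1).
Wei in UTC: 08:00-13:30 (add 7h to convert from UTC-7).
Finn in UTC: 08:00-13:30 (add 7h to convert from UTC-7).
Jonas in UTC: 08:00-13:45 (add 1h to convert from UTC-1).
Aarav in UTC: 08:00-14:30, 15:30-16:15 (add 7h to convert from UTC-7).
Farrukh ∩ Grace: 08:45-12:00.
Farrukh ∩ Grace ∩ Wei: 08:45-12:00.
Farrukh ∩ Grace ∩ Wei ∩ Finn: 08:45-12:00.
Farrukh ∩ Grace ∩ Wei ∩ Finn ∩ Jonas: 08:45-12:00.
Farrukh ∩ Grace ∩ Wei ∩ Finn ∩ Jonas ∩ Aarav: 08:45-12:00.
Those are the intersection windows.
The first common window of at least 30 minutes is 08:45-12:00, so the earliest start is 08:45.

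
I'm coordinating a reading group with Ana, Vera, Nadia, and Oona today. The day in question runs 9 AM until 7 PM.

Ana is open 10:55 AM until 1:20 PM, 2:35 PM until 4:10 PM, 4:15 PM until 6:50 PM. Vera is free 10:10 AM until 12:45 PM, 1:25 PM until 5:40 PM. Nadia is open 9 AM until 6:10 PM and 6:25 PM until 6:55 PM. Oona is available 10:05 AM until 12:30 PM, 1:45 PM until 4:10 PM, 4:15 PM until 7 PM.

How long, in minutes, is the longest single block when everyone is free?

95

Ana ∩ Vera: 10:55-12:45, 14:35-16:10, 16:15-17:40.
Ana ∩ Vera ∩ Nadia: 10:55-12:45, 14:35-16:10, 16:15-17:40.
Ana ∩ Vera ∩ Nadia ∩ Oona: 10:55-12:30, 14:35-16:10, 16:15-17:40.
The longest is 10:55-12:30 at 95 minutes.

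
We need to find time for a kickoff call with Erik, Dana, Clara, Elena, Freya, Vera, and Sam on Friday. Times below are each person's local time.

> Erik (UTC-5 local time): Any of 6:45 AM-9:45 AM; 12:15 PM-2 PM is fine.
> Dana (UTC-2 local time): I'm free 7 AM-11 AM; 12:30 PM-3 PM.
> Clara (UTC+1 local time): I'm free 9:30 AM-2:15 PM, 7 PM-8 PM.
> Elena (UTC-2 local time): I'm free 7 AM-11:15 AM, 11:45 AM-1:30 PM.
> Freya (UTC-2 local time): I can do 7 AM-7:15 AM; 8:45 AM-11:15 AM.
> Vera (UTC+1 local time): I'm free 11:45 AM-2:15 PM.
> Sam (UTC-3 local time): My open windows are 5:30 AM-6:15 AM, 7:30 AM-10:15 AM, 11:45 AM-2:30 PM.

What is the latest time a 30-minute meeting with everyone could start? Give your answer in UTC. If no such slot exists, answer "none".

Erik in UTC: 11:45-14:45, 17:15-19:00 (add 5h to convert from UTC-5).
Dana in UTC: 09:00-13:00, 14:30-17:00 (add 2h to convert from UTC-2).
Clara in UTC: 08:30-13:15, 18:00-19:00 (subtract 1h to convert from UTC+1).
Elena in UTC: 09:00-13:15, 13:45-15:30 (add 2h to convert from UTC-2).
Freya in UTC: 09:00-09:15, 10:45-13:15 (add 2h to convert from UTC-2).
Vera in UTC: 10:45-13:15 (subtract 1h to convert from UTC+1).
Sam in UTC: 08:30-09:15, 10:30-13:15, 14:45-17:30 (add 3h to convert from UTC-3).
Erik ∩ Dana: 11:45-13:00, 14:30-14:45.
Erik ∩ Dana ∩ Clara: 11:45-13:00.
Erik ∩ Dana ∩ Clara ∩ Elena: 11:45-13:00.
Erik ∩ Dana ∩ Clara ∩ Elena ∩ Freya: 11:45-13:00.
Erik ∩ Dana ∩ Clara ∩ Elena ∩ Freya ∩ Vera: 11:45-13:00.
Erik ∩ Dana ∩ Clara ∩ Elena ∩ Freya ∩ Vera ∩ Sam: 11:45-13:00.
The last common window of at least 30 minutes is 11:45-13:00; a 30-minute meeting can start as late as 12:30 and still end by 13:00.

12:30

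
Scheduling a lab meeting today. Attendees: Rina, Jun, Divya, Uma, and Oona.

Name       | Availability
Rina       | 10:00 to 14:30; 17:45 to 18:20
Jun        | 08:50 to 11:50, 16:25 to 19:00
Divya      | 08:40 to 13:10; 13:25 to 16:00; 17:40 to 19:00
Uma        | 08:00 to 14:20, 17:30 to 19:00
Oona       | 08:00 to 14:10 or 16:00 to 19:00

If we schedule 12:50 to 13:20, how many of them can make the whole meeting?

3

Rina, Uma, and Oona can make the full 12:50-13:20 slot — that's 3.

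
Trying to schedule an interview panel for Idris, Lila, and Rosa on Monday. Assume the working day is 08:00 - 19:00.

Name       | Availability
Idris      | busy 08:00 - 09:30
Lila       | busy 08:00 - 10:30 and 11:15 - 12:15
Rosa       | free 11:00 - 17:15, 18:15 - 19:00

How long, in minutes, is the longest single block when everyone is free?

300

Idris free: 09:30-19:00 (invert busy blocks within the working day).
Lila free: 10:30-11:15, 12:15-19:00 (invert busy blocks within the working day).
Rosa free: 11:00-17:15, 18:15-19:00.
Idris ∩ Lila: 10:30-11:15, 12:15-19:00.
Idris ∩ Lila ∩ Rosa: 11:00-11:15, 12:15-17:15, 18:15-19:00.
Those are the intersection windows.
The longest is 12:15-17:15 at 300 minutes.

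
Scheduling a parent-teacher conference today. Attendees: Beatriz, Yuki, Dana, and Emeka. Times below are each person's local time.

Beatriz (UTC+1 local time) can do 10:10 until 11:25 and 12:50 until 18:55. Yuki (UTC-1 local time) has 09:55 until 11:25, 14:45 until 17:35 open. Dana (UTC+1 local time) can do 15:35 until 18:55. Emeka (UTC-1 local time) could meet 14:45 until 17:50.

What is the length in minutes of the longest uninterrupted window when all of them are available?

Beatriz in UTC: 09:10-10:25, 11:50-17:55 (subtract 1h to convert from UTC+1).
Yuki in UTC: 10:55-12:25, 15:45-18:35 (add 1h to convert from UTC-1).
Dana in UTC: 14:35-17:55 (subtract 1h to convert from UTC+1).
Emeka in UTC: 15:45-18:50 (add 1h to convert from UTC-1).
Beatriz ∩ Yuki: 11:50-12:25, 15:45-17:55.
Beatriz ∩ Yuki ∩ Dana: 15:45-17:55.
Beatriz ∩ Yuki ∩ Dana ∩ Emeka: 15:45-17:55.
The longest is 15:45-17:55 at 130 minutes.

130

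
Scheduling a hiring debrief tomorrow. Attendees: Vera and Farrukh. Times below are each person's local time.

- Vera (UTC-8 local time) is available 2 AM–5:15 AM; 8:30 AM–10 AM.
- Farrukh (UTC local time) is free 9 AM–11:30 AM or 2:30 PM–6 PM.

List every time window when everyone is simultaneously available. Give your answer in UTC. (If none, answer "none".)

10:00-11:30, 16:30-18:00

Vera in UTC: 10:00-13:15, 16:30-18:00 (add 8h to convert from UTC-8).
Farrukh in UTC: 09:00-11:30, 14:30-18:00.
Vera ∩ Farrukh: 10:00-11:30, 16:30-18:00.
So the common availability across everyone is 10:00-11:30, 16:30-18:00.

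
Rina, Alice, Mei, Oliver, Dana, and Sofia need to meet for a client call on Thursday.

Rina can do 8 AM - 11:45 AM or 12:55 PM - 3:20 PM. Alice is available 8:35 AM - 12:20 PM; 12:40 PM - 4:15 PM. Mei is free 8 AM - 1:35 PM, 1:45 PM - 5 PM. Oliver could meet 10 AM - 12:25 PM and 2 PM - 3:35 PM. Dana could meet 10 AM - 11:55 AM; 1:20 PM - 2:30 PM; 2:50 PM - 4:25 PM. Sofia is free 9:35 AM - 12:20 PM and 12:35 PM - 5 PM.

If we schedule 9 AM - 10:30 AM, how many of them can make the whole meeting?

3

Rina, Alice, and Mei can make the full 09:00-10:30 slot — that's 3.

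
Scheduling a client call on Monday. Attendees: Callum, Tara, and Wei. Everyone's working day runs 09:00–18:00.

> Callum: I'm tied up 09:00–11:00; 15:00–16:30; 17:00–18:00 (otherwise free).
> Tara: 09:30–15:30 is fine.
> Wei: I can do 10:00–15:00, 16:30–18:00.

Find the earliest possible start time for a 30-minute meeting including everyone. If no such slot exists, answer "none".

11:00

Callum free: 11:00-15:00, 16:30-17:00 (invert busy blocks within the working day).
Tara free: 09:30-15:30.
Wei free: 10:00-15:00, 16:30-18:00.
Callum ∩ Tara: 11:00-15:00.
Callum ∩ Tara ∩ Wei: 11:00-15:00.
So the common availability across everyone is 11:00-15:00.
The first common window of at least 30 minutes is 11:00-15:00, so the earliest start is 11:00.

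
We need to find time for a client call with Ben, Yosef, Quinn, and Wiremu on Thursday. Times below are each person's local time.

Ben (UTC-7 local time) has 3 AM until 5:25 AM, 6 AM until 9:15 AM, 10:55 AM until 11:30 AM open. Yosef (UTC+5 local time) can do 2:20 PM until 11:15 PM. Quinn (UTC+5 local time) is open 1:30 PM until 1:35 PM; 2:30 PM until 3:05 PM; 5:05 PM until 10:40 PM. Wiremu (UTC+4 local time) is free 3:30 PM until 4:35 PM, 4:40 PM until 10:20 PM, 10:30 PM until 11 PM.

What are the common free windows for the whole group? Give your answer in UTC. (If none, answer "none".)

12:05-12:25, 13:00-16:15

Ben in UTC: 10:00-12:25, 13:00-16:15, 17:55-18:30 (add 7h to convert from UTC-7).
Yosef in UTC: 09:20-18:15 (subtract 5h to convert from UTC+5).
Quinn in UTC: 08:30-08:35, 09:30-10:05, 12:05-17:40 (subtract 5h to convert from UTC+5).
Wiremu in UTC: 11:30-12:35, 12:40-18:20, 18:30-19:00 (subtract 4h to convert from UTC+4).
Ben ∩ Yosef: 10:00-12:25, 13:00-16:15, 17:55-18:15.
Ben ∩ Yosef ∩ Quinn: 10:00-10:05, 12:05-12:25, 13:00-16:15.
Ben ∩ Yosef ∩ Quinn ∩ Wiremu: 12:05-12:25, 13:00-16:15.
So the common availability across everyone is 12:05-12:25, 13:00-16:15.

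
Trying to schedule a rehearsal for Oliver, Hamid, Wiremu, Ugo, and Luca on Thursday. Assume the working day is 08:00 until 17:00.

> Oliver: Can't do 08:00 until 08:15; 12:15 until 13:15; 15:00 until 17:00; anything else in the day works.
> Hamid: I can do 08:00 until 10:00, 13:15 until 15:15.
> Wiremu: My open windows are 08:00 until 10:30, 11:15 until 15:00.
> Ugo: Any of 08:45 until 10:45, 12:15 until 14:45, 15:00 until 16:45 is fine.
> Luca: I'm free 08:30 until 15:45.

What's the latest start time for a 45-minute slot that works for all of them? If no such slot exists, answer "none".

14:00

Oliver free: 08:15-12:15, 13:15-15:00 (invert busy blocks within the working day).
Hamid free: 08:00-10:00, 13:15-15:15.
Wiremu free: 08:00-10:30, 11:15-15:00.
Ugo free: 08:45-10:45, 12:15-14:45, 15:00-16:45.
Luca free: 08:30-15:45.
Oliver ∩ Hamid: 08:15-10:00, 13:15-15:00.
Oliver ∩ Hamid ∩ Wiremu: 08:15-10:00, 13:15-15:00.
Oliver ∩ Hamid ∩ Wiremu ∩ Ugo: 08:45-10:00, 13:15-14:45.
Oliver ∩ Hamid ∩ Wiremu ∩ Ugo ∩ Luca: 08:45-10:00, 13:15-14:45.
So the common availability across everyone is 08:45-10:00, 13:15-14:45.
The last common window of at least 45 minutes is 13:15-14:45; a 45-minute meeting can start as late as 14:00 and still end by 14:45.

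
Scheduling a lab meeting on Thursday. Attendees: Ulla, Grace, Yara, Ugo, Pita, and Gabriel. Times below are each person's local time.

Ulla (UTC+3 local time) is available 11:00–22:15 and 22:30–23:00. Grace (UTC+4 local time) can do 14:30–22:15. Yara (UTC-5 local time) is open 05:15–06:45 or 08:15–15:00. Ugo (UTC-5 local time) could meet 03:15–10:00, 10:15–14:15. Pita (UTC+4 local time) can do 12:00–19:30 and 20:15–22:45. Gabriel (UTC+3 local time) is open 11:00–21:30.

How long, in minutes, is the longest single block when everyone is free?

Ulla in UTC: 08:00-19:15, 19:30-20:00 (subtract 3h to convert from UTC+3).
Grace in UTC: 10:30-18:15 (subtract 4h to convert from UTC+4).
Yara in UTC: 10:15-11:45, 13:15-20:00 (add 5h to convert from UTC-5).
Ugo in UTC: 08:15-15:00, 15:15-19:15 (add 5h to convert from UTC-5).
Pita in UTC: 08:00-15:30, 16:15-18:45 (subtract 4h to convert from UTC+4).
Gabriel in UTC: 08:00-18:30 (subtract 3h to convert from UTC+3).
Ulla ∩ Grace: 10:30-18:15.
Ulla ∩ Grace ∩ Yara: 10:30-11:45, 13:15-18:15.
Ulla ∩ Grace ∩ Yara ∩ Ugo: 10:30-11:45, 13:15-15:00, 15:15-18:15.
Ulla ∩ Grace ∩ Yara ∩ Ugo ∩ Pita: 10:30-11:45, 13:15-15:00, 15:15-15:30, 16:15-18:15.
Ulla ∩ Grace ∩ Yara ∩ Ugo ∩ Pita ∩ Gabriel: 10:30-11:45, 13:15-15:00, 15:15-15:30, 16:15-18:15.
So the common availability across everyone is 10:30-11:45, 13:15-15:00, 15:15-15:30, 16:15-18:15.
The longest is 16:15-18:15 at 120 minutes.

120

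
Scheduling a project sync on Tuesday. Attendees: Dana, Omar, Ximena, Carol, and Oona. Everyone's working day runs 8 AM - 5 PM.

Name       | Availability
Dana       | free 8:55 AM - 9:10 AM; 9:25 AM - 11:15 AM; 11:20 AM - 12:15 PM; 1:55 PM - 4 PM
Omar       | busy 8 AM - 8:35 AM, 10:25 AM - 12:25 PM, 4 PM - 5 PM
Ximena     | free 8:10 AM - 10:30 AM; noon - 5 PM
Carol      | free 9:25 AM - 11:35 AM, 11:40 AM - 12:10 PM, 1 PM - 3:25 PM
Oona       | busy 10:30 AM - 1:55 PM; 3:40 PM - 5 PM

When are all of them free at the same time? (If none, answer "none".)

09:25-10:25, 13:55-15:25

Dana free: 08:55-09:10, 09:25-11:15, 11:20-12:15, 13:55-16:00.
Omar free: 08:35-10:25, 12:25-16:00 (invert busy blocks within the working day).
Ximena free: 08:10-10:30, 12:00-17:00.
Carol free: 09:25-11:35, 11:40-12:10, 13:00-15:25.
Oona free: 08:00-10:30, 13:55-15:40 (invert busy blocks within the working day).
Dana ∩ Omar: 08:55-09:10, 09:25-10:25, 13:55-16:00.
Dana ∩ Omar ∩ Ximena: 08:55-09:10, 09:25-10:25, 13:55-16:00.
Dana ∩ Omar ∩ Ximena ∩ Carol: 09:25-10:25, 13:55-15:25.
Dana ∩ Omar ∩ Ximena ∩ Carol ∩ Oona: 09:25-10:25, 13:55-15:25.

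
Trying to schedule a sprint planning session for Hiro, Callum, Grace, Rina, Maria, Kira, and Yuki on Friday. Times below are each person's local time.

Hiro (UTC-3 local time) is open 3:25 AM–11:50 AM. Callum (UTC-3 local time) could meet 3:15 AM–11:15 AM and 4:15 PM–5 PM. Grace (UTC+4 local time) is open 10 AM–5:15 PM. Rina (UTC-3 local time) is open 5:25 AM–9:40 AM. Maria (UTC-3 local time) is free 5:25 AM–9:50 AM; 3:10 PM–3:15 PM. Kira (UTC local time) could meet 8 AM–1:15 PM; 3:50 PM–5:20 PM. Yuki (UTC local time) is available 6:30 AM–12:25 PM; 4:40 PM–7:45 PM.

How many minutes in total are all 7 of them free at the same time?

Hiro in UTC: 06:25-14:50 (add 3h to convert from UTC-3).
Callum in UTC: 06:15-14:15, 19:15-20:00 (add 3h to convert from UTC-3).
Grace in UTC: 06:00-13:15 (subtract 4h to convert from UTC+4).
Rina in UTC: 08:25-12:40 (add 3h to convert from UTC-3).
Maria in UTC: 08:25-12:50, 18:10-18:15 (add 3h to convert from UTC-3).
Kira in UTC: 08:00-13:15, 15:50-17:20.
Yuki in UTC: 06:30-12:25, 16:40-19:45.
Hiro ∩ Callum: 06:25-14:15.
Hiro ∩ Callum ∩ Grace: 06:25-13:15.
Hiro ∩ Callum ∩ Grace ∩ Rina: 08:25-12:40.
Hiro ∩ Callum ∩ Grace ∩ Rina ∩ Maria: 08:25-12:40.
Hiro ∩ Callum ∩ Grace ∩ Rina ∩ Maria ∩ Kira: 08:25-12:40.
Hiro ∩ Callum ∩ Grace ∩ Rina ∩ Maria ∩ Kira ∩ Yuki: 08:25-12:25.
That's a single block of 240 minutes.

240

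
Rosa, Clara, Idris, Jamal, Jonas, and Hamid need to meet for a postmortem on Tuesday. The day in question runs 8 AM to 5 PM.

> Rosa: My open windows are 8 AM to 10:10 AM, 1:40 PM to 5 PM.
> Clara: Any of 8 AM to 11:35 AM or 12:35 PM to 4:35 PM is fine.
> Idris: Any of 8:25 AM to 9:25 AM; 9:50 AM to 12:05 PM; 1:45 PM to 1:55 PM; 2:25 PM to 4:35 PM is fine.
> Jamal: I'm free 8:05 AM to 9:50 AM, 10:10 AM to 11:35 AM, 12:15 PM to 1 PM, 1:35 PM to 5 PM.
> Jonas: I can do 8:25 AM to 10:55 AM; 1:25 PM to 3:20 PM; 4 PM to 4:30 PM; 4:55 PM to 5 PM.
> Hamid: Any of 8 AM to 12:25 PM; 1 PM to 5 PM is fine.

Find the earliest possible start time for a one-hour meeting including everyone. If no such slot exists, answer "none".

Rosa ∩ Clara: 08:00-10:10, 13:40-16:35.
Rosa ∩ Clara ∩ Idris: 08:25-09:25, 09:50-10:10, 13:45-13:55, 14:25-16:35.
Rosa ∩ Clara ∩ Idris ∩ Jamal: 08:25-09:25, 13:45-13:55, 14:25-16:35.
Rosa ∩ Clara ∩ Idris ∩ Jamal ∩ Jonas: 08:25-09:25, 13:45-13:55, 14:25-15:20, 16:00-16:30.
Rosa ∩ Clara ∩ Idris ∩ Jamal ∩ Jonas ∩ Hamid: 08:25-09:25, 13:45-13:55, 14:25-15:20, 16:00-16:30.
The first common window of at least 60 minutes is 08:25-09:25, so the earliest start is 08:25.

08:25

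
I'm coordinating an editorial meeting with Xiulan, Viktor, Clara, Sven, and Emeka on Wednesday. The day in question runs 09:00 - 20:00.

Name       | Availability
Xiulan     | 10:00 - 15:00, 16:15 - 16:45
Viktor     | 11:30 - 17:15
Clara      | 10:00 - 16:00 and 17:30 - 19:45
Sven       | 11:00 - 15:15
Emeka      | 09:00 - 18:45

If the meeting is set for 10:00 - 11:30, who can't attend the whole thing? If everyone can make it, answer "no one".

Xiulan: free for 10:00-11:30. Viktor: not fully free for 10:00-11:30. Clara: free for 10:00-11:30. Sven: not fully free for 10:00-11:30. Emeka: free for 10:00-11:30.

Sven, Viktor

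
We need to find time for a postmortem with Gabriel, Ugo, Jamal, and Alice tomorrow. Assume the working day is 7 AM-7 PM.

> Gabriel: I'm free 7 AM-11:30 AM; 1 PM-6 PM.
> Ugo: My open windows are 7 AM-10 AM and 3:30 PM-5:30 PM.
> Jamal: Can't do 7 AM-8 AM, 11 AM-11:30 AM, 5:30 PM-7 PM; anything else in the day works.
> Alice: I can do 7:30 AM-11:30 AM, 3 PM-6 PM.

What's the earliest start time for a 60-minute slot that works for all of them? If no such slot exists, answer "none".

Gabriel free: 07:00-11:30, 13:00-18:00.
Ugo free: 07:00-10:00, 15:30-17:30.
Jamal free: 08:00-11:00, 11:30-17:30 (invert busy blocks within the working day).
Alice free: 07:30-11:30, 15:00-18:00.
Gabriel ∩ Ugo: 07:00-10:00, 15:30-17:30.
Gabriel ∩ Ugo ∩ Jamal: 08:00-10:00, 15:30-17:30.
Gabriel ∩ Ugo ∩ Jamal ∩ Alice: 08:00-10:00, 15:30-17:30.
Those are the intersection windows.
The first common window of at least 60 minutes is 08:00-10:00, so the earliest start is 08:00.

08:00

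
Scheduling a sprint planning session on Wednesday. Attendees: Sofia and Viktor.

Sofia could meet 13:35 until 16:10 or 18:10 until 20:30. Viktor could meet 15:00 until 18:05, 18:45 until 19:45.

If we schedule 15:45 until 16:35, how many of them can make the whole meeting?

Viktor can make the full 15:45-16:35 slot — that's 1.

1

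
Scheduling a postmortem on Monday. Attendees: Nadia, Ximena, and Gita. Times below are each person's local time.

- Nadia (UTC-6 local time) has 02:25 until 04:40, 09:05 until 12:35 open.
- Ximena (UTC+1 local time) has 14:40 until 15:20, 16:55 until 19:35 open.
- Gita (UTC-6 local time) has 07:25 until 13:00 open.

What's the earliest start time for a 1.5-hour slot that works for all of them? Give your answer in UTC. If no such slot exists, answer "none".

Nadia in UTC: 08:25-10:40, 15:05-18:35 (add 6h to convert from UTC-6).
Ximena in UTC: 13:40-14:20, 15:55-18:35 (subtract 1h to convert from UTC+1).
Gita in UTC: 13:25-19:00 (add 6h to convert from UTC-6).
Nadia ∩ Ximena: 15:55-18:35.
Nadia ∩ Ximena ∩ Gita: 15:55-18:35.
The first common window of at least 90 minutes is 15:55-18:35, so the earliest start is 15:55.

15:55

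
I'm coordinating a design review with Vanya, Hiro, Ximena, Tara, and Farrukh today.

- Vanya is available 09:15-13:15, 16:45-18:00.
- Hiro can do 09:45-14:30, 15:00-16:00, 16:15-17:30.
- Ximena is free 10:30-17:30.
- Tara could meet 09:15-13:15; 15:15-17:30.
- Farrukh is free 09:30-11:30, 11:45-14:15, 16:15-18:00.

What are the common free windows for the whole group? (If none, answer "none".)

10:30-11:30, 11:45-13:15, 16:45-17:30

Vanya ∩ Hiro: 09:45-13:15, 16:45-17:30.
Vanya ∩ Hiro ∩ Ximena: 10:30-13:15, 16:45-17:30.
Vanya ∩ Hiro ∩ Ximena ∩ Tara: 10:30-13:15, 16:45-17:30.
Vanya ∩ Hiro ∩ Ximena ∩ Tara ∩ Farrukh: 10:30-11:30, 11:45-13:15, 16:45-17:30.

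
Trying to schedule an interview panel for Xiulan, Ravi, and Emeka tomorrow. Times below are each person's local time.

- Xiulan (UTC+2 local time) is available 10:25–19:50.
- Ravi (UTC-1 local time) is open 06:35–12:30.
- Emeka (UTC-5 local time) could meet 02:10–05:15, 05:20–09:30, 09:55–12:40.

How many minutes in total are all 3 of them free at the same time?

Xiulan in UTC: 08:25-17:50 (subtract 2h to convert from UTC+2).
Ravi in UTC: 07:35-13:30 (add 1h to convert from UTC-1).
Emeka in UTC: 07:10-10:15, 10:20-14:30, 14:55-17:40 (add 5h to convert from UTC-5).
Xiulan ∩ Ravi: 08:25-13:30.
Xiulan ∩ Ravi ∩ Emeka: 08:25-10:15, 10:20-13:30.
Summing the common windows: 110 + 190 = 300 minutes.

300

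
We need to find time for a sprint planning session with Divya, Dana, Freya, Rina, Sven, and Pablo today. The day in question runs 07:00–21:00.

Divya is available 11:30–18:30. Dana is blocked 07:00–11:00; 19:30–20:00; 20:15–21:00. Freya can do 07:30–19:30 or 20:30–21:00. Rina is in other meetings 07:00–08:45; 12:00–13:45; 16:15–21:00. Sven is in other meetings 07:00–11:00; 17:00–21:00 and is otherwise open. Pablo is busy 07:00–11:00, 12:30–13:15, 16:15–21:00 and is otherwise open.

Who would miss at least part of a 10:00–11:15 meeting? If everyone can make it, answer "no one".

Divya free: 11:30-18:30.
Dana free: 11:00-19:30, 20:00-20:15 (invert busy blocks within the working day).
Freya free: 07:30-19:30, 20:30-21:00.
Rina free: 08:45-12:00, 13:45-16:15 (invert busy blocks within the working day).
Sven free: 11:00-17:00 (invert busy blocks within the working day).
Pablo free: 11:00-12:30, 13:15-16:15 (invert busy blocks within the working day).
Divya: not fully free for 10:00-11:15. Dana: not fully free for 10:00-11:15. Freya: free for 10:00-11:15. Rina: free for 10:00-11:15. Sven: not fully free for 10:00-11:15. Pablo: not fully free for 10:00-11:15.

Dana, Divya, Pablo, Sven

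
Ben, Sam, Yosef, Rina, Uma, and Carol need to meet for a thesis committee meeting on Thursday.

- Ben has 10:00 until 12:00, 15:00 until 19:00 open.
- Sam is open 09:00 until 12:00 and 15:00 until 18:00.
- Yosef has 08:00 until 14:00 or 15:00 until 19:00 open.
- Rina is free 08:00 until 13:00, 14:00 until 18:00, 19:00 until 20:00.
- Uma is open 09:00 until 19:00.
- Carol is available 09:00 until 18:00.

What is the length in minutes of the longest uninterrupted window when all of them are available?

Ben ∩ Sam: 10:00-12:00, 15:00-18:00.
Ben ∩ Sam ∩ Yosef: 10:00-12:00, 15:00-18:00.
Ben ∩ Sam ∩ Yosef ∩ Rina: 10:00-12:00, 15:00-18:00.
Ben ∩ Sam ∩ Yosef ∩ Rina ∩ Uma: 10:00-12:00, 15:00-18:00.
Ben ∩ Sam ∩ Yosef ∩ Rina ∩ Uma ∩ Carol: 10:00-12:00, 15:00-18:00.
So the common availability across everyone is 10:00-12:00, 15:00-18:00.
The longest is 15:00-18:00 at 180 minutes.

180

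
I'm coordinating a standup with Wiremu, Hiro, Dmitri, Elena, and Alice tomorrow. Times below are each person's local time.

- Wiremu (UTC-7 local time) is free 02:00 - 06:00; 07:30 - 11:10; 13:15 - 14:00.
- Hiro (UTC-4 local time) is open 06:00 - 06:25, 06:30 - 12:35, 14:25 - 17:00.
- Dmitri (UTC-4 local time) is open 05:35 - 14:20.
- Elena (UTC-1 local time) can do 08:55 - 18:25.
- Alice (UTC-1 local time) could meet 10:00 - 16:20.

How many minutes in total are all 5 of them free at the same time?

Wiremu in UTC: 09:00-13:00, 14:30-18:10, 20:15-21:00 (add 7h to convert from UTC-7).
Hiro in UTC: 10:00-10:25, 10:30-16:35, 18:25-21:00 (add 4h to convert from UTC-4).
Dmitri in UTC: 09:35-18:20 (add 4h to convert from UTC-4).
Elena in UTC: 09:55-19:25 (add 1h to convert from UTC-1).
Alice in UTC: 11:00-17:20 (add 1h to convert from UTC-1).
Wiremu ∩ Hiro: 10:00-10:25, 10:30-13:00, 14:30-16:35, 20:15-21:00.
Wiremu ∩ Hiro ∩ Dmitri: 10:00-10:25, 10:30-13:00, 14:30-16:35.
Wiremu ∩ Hiro ∩ Dmitri ∩ Elena: 10:00-10:25, 10:30-13:00, 14:30-16:35.
Wiremu ∩ Hiro ∩ Dmitri ∩ Elena ∩ Alice: 11:00-13:00, 14:30-16:35.
Summing the common windows: 120 + 125 = 245 minutes.

245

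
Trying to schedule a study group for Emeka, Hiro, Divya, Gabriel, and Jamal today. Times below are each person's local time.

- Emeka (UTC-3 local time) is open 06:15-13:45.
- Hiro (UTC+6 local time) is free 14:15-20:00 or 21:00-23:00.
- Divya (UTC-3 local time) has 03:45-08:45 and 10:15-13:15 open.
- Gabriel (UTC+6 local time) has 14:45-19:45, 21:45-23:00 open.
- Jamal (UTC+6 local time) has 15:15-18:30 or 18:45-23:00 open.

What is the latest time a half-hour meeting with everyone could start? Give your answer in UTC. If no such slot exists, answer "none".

Emeka in UTC: 09:15-16:45 (add 3h to convert from UTC-3).
Hiro in UTC: 08:15-14:00, 15:00-17:00 (subtract 6h to convert from UTC+6).
Divya in UTC: 06:45-11:45, 13:15-16:15 (add 3h to convert from UTC-3).
Gabriel in UTC: 08:45-13:45, 15:45-17:00 (subtract 6h to convert from UTC+6).
Jamal in UTC: 09:15-12:30, 12:45-17:00 (subtract 6h to convert from UTC+6).
Emeka ∩ Hiro: 09:15-14:00, 15:00-16:45.
Emeka ∩ Hiro ∩ Divya: 09:15-11:45, 13:15-14:00, 15:00-16:15.
Emeka ∩ Hiro ∩ Divya ∩ Gabriel: 09:15-11:45, 13:15-13:45, 15:45-16:15.
Emeka ∩ Hiro ∩ Divya ∩ Gabriel ∩ Jamal: 09:15-11:45, 13:15-13:45, 15:45-16:15.
So the common availability across everyone is 09:15-11:45, 13:15-13:45, 15:45-16:15.
The last common window of at least 30 minutes is 15:45-16:15; a 30-minute meeting can start as late as 15:45 and still end by 16:15.

15:45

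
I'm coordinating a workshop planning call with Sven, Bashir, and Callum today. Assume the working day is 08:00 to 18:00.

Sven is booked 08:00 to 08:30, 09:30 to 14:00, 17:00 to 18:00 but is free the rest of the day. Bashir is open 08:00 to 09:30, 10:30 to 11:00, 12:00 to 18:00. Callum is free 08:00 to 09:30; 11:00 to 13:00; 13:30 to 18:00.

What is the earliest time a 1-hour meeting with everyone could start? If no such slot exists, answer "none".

Sven free: 08:30-09:30, 14:00-17:00 (invert busy blocks within the working day).
Bashir free: 08:00-09:30, 10:30-11:00, 12:00-18:00.
Callum free: 08:00-09:30, 11:00-13:00, 13:30-18:00.
Sven ∩ Bashir: 08:30-09:30, 14:00-17:00.
Sven ∩ Bashir ∩ Callum: 08:30-09:30, 14:00-17:00.
The first common window of at least 60 minutes is 08:30-09:30, so the earliest start is 08:30.

08:30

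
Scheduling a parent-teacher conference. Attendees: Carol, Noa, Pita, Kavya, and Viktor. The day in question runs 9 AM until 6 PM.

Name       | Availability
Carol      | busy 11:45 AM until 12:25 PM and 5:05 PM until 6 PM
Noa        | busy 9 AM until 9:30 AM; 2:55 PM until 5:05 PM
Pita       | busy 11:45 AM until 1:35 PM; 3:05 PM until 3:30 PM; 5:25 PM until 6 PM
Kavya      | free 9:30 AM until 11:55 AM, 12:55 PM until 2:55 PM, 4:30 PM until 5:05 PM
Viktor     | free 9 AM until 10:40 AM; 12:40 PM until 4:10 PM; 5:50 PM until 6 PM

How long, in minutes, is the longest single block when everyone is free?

80

Carol free: 09:00-11:45, 12:25-17:05 (invert busy blocks within the working day).
Noa free: 09:30-14:55, 17:05-18:00 (invert busy blocks within the working day).
Pita free: 09:00-11:45, 13:35-15:05, 15:30-17:25 (invert busy blocks within the working day).
Kavya free: 09:30-11:55, 12:55-14:55, 16:30-17:05.
Viktor free: 09:00-10:40, 12:40-16:10, 17:50-18:00.
Carol ∩ Noa: 09:30-11:45, 12:25-14:55.
Carol ∩ Noa ∩ Pita: 09:30-11:45, 13:35-14:55.
Carol ∩ Noa ∩ Pita ∩ Kavya: 09:30-11:45, 13:35-14:55.
Carol ∩ Noa ∩ Pita ∩ Kavya ∩ Viktor: 09:30-10:40, 13:35-14:55.
Those are the intersection windows.
The longest is 13:35-14:55 at 80 minutes.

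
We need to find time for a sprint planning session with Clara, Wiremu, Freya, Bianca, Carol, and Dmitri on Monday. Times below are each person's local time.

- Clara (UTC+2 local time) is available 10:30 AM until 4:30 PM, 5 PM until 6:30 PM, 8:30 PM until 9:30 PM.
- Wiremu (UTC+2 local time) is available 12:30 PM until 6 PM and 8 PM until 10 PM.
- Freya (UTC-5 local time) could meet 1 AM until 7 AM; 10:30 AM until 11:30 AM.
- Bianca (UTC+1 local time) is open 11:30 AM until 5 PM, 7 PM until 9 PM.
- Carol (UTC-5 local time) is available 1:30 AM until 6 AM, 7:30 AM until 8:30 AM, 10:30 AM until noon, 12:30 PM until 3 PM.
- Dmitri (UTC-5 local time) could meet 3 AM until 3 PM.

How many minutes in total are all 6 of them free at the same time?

Clara in UTC: 08:30-14:30, 15:00-16:30, 18:30-19:30 (subtract 2h to convert from UTC+2).
Wiremu in UTC: 10:30-16:00, 18:00-20:00 (subtract 2h to convert from UTC+2).
Freya in UTC: 06:00-12:00, 15:30-16:30 (add 5h to convert from UTC-5).
Bianca in UTC: 10:30-16:00, 18:00-20:00 (subtract 1h to convert from UTC+1).
Carol in UTC: 06:30-11:00, 12:30-13:30, 15:30-17:00, 17:30-20:00 (add 5h to convert from UTC-5).
Dmitri in UTC: 08:00-20:00 (add 5h to convert from UTC-5).
Clara ∩ Wiremu: 10:30-14:30, 15:00-16:00, 18:30-19:30.
Clara ∩ Wiremu ∩ Freya: 10:30-12:00, 15:30-16:00.
Clara ∩ Wiremu ∩ Freya ∩ Bianca: 10:30-12:00, 15:30-16:00.
Clara ∩ Wiremu ∩ Freya ∩ Bianca ∩ Carol: 10:30-11:00, 15:30-16:00.
Clara ∩ Wiremu ∩ Freya ∩ Bianca ∩ Carol ∩ Dmitri: 10:30-11:00, 15:30-16:00.
Summing the common windows: 30 + 30 = 60 minutes.

60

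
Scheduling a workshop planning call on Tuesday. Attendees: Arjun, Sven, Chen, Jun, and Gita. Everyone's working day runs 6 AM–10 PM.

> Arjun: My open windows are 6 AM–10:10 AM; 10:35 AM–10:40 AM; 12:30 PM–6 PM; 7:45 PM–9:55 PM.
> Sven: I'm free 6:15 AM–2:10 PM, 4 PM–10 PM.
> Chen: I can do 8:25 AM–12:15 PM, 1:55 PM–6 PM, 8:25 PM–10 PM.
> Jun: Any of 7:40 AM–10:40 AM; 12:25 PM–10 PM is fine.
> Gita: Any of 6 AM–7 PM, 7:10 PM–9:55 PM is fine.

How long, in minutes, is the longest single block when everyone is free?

Arjun ∩ Sven: 06:15-10:10, 10:35-10:40, 12:30-14:10, 16:00-18:00, 19:45-21:55.
Arjun ∩ Sven ∩ Chen: 08:25-10:10, 10:35-10:40, 13:55-14:10, 16:00-18:00, 20:25-21:55.
Arjun ∩ Sven ∩ Chen ∩ Jun: 08:25-10:10, 10:35-10:40, 13:55-14:10, 16:00-18:00, 20:25-21:55.
Arjun ∩ Sven ∩ Chen ∩ Jun ∩ Gita: 08:25-10:10, 10:35-10:40, 13:55-14:10, 16:00-18:00, 20:25-21:55.
The longest is 16:00-18:00 at 120 minutes.

120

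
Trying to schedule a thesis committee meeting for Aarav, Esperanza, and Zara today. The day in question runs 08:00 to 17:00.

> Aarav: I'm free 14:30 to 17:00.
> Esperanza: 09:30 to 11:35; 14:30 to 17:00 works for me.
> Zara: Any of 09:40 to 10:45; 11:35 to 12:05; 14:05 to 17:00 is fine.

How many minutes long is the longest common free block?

Aarav ∩ Esperanza: 14:30-17:00.
Aarav ∩ Esperanza ∩ Zara: 14:30-17:00.
The longest is 14:30-17:00 at 150 minutes.

150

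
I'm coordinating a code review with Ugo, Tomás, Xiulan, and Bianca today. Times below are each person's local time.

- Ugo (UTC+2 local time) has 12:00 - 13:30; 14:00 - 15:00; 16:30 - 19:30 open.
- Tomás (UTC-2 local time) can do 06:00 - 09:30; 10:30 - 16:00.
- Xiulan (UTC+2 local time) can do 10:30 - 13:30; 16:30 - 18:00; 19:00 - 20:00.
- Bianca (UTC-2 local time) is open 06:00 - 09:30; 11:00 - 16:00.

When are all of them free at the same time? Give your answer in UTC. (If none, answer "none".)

Ugo in UTC: 10:00-11:30, 12:00-13:00, 14:30-17:30 (subtract 2h to convert from UTC+2).
Tomás in UTC: 08:00-11:30, 12:30-18:00 (add 2h to convert from UTC-2).
Xiulan in UTC: 08:30-11:30, 14:30-16:00, 17:00-18:00 (subtract 2h to convert from UTC+2).
Bianca in UTC: 08:00-11:30, 13:00-18:00 (add 2h to convert from UTC-2).
Ugo ∩ Tomás: 10:00-11:30, 12:30-13:00, 14:30-17:30.
Ugo ∩ Tomás ∩ Xiulan: 10:00-11:30, 14:30-16:00, 17:00-17:30.
Ugo ∩ Tomás ∩ Xiulan ∩ Bianca: 10:00-11:30, 14:30-16:00, 17:00-17:30.

10:00-11:30, 14:30-16:00, 17:00-17:30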